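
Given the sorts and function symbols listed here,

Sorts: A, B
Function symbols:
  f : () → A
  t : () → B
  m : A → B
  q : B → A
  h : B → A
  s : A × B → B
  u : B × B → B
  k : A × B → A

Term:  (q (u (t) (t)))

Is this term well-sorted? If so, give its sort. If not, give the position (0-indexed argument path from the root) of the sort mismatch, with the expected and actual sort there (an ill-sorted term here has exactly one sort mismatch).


    (t) : B
    (t) : B
  (u (t) (t)) : B
(q (u (t) (t))) : A

well-sorted; sort = A


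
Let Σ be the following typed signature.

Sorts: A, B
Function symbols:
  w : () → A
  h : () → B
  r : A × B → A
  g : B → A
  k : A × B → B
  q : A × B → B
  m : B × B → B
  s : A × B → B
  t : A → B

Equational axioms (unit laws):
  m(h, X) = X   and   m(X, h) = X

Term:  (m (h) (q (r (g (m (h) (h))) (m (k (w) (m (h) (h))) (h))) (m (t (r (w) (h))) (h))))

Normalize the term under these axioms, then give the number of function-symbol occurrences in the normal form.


1. (m (h) (q (r (g (m (h) (h))) (m (k (w) (m (h) (h))) (h))) (m (t (r (w) (h))) (h))))  →  (q (r (g (m (h) (h))) (m (k (w) (m (h) (h))) (h))) (m (t (r (w) (h))) (h)))
2. (q (r (g (m (h) (h))) (m (k (w) (m (h) (h))) (h))) (m (t (r (w) (h))) (h)))  →  (q (r (g (h)) (m (k (w) (m (h) (h))) (h))) (m (t (r (w) (h))) (h)))
3. (q (r (g (h)) (m (k (w) (m (h) (h))) (h))) (m (t (r (w) (h))) (h)))  →  (q (r (g (h)) (k (w) (m (h) (h)))) (m (t (r (w) (h))) (h)))
4. (q (r (g (h)) (k (w) (m (h) (h)))) (m (t (r (w) (h))) (h)))  →  (q (r (g (h)) (k (w) (h))) (m (t (r (w) (h))) (h)))
5. (q (r (g (h)) (k (w) (h))) (m (t (r (w) (h))) (h)))  →  (q (r (g (h)) (k (w) (h))) (t (r (w) (h))))
normal form: (q (r (g (h)) (k (w) (h))) (t (r (w) (h))))

size = 11


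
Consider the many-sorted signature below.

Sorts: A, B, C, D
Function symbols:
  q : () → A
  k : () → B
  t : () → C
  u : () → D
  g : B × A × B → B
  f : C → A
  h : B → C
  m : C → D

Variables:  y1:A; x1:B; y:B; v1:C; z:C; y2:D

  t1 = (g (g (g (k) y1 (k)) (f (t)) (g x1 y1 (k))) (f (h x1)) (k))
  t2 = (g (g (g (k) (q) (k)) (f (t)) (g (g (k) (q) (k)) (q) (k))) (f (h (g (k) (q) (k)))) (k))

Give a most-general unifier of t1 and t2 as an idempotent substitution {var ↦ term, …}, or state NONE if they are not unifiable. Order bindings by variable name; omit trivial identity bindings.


{x1 ↦ (g (k) (q) (k)), y1 ↦ (q)}


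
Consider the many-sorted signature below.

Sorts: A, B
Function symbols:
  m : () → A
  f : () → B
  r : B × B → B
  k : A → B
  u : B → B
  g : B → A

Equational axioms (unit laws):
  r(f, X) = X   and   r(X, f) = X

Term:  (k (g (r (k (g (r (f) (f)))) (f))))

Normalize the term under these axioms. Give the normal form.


normal form = (k (g (k (g (f)))))

1. (k (g (r (k (g (r (f) (f)))) (f))))  →  (k (g (k (g (r (f) (f))))))
2. (k (g (k (g (r (f) (f))))))  →  (k (g (k (g (f)))))


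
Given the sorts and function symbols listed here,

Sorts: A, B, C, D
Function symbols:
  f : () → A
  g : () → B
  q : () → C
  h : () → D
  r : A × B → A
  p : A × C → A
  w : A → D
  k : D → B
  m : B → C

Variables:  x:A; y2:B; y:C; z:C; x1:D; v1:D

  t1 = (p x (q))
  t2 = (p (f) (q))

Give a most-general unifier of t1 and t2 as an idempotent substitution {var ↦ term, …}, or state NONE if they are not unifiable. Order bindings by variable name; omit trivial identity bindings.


{x ↦ (f)}


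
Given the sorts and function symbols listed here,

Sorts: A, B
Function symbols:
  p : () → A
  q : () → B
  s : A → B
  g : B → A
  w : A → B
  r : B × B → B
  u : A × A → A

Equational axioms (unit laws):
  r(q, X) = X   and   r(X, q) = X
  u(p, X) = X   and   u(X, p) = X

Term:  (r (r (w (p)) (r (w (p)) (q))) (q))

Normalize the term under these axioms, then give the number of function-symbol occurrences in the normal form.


1. (r (r (w (p)) (r (w (p)) (q))) (q))  →  (r (w (p)) (r (w (p)) (q)))
2. (r (w (p)) (r (w (p)) (q)))  →  (r (w (p)) (w (p)))
normal form: (r (w (p)) (w (p)))

size = 5


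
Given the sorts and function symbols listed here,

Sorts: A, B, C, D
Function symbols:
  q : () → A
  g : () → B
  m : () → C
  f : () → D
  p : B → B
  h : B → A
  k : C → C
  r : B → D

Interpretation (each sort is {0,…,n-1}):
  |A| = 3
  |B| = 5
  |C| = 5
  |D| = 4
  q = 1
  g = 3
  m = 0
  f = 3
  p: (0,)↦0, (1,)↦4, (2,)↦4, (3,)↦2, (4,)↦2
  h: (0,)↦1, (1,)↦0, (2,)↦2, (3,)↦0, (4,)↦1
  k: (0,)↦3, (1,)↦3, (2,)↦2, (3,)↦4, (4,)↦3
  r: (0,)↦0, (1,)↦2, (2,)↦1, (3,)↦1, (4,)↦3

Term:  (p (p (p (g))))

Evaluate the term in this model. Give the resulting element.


  g = 3
  (p (g)) = p(3,) = 2
  (p (p (g))) = p(2,) = 4
  (p (p (p (g)))) = p(4,) = 2

value = 2


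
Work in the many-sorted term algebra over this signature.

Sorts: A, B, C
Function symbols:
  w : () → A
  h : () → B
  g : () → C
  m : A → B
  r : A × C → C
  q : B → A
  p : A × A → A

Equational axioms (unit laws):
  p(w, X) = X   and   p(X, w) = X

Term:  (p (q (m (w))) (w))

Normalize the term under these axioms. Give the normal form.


normal form = (q (m (w)))

1. (p (q (m (w))) (w))  →  (q (m (w)))


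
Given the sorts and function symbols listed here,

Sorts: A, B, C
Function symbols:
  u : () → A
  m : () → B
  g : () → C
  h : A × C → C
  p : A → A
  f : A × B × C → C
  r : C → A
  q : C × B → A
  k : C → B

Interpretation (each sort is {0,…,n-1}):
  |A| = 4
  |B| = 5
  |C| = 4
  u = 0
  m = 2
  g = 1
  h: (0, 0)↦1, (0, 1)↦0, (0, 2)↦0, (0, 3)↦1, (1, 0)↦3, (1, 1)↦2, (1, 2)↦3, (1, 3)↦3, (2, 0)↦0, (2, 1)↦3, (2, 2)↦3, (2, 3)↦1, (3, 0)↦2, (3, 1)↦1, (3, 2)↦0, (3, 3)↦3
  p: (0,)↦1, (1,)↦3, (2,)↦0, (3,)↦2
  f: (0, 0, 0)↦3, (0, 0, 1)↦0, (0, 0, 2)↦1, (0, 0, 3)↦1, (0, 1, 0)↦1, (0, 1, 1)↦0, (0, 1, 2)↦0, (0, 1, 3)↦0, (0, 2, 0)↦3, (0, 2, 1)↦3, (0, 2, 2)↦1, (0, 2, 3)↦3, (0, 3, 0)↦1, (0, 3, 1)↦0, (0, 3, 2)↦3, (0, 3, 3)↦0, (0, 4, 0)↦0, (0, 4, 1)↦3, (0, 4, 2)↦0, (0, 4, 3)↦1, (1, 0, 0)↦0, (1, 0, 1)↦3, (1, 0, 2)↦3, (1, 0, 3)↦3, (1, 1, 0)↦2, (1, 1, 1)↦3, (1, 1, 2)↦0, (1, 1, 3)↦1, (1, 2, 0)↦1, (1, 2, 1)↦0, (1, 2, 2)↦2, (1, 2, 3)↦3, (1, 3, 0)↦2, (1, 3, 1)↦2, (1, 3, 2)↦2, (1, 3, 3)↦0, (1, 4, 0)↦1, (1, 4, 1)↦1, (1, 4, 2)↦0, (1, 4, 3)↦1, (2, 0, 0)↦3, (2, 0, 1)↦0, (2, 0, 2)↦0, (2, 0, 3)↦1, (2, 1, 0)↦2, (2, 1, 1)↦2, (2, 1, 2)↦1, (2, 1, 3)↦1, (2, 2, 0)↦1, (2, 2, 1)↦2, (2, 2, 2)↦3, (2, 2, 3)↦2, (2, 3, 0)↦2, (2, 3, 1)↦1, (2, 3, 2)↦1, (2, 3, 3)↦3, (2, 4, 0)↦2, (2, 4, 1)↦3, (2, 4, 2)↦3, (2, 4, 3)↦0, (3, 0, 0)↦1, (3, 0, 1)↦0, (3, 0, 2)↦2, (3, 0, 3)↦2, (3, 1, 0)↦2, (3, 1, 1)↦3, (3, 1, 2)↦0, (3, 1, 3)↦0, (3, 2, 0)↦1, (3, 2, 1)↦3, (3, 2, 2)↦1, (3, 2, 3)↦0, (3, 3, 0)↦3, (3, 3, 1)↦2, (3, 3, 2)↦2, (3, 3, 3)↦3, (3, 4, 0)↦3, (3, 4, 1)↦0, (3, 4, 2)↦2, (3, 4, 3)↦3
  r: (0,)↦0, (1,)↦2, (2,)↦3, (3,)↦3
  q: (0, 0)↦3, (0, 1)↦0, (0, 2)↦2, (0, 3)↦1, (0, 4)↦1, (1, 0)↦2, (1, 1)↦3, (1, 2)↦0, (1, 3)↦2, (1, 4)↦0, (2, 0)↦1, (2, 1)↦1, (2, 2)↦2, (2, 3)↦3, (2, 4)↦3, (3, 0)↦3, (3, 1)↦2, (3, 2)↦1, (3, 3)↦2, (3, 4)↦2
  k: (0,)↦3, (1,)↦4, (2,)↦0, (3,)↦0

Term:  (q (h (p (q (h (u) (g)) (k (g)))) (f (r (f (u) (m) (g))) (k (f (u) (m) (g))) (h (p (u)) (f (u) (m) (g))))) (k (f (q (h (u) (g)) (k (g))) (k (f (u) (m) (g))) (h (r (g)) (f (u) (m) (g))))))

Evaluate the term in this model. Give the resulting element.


value = 3

  u = 0
  g = 1
  (h (u) (g)) = h(0, 1) = 0
  g = 1
  (k (g)) = k(1,) = 4
  (q (h (u) (g)) (k (g))) = q(0, 4) = 1
  (p (q (h (u) (g)) (k (g)))) = p(1,) = 3
  u = 0
  m = 2
  g = 1
  (f (u) (m) (g)) = f(0, 2, 1) = 3
  (r (f (u) (m) (g))) = r(3,) = 3
  u = 0
  m = 2
  g = 1
  (f (u) (m) (g)) = f(0, 2, 1) = 3
  (k (f (u) (m) (g))) = k(3,) = 0
  u = 0
  (p (u)) = p(0,) = 1
  u = 0
  m = 2
  g = 1
  (f (u) (m) (g)) = f(0, 2, 1) = 3
  (h (p (u)) (f (u) (m) (g))) = h(1, 3) = 3
  (f (r (f (u) (m) (g))) (k (f (u) (m) (g))) (h (p (u)) (f (u) (m) (g)))) = f(3, 0, 3) = 2
  (h (p (q (h (u) (g)) (k (g)))) (f (r (f (u) (m) (g))) (k (f (u) (m) (g))) (h (p (u)) (f (u) (m) (g))))) = h(3, 2) = 0
  u = 0
  g = 1
  (h (u) (g)) = h(0, 1) = 0
  g = 1
  (k (g)) = k(1,) = 4
  (q (h (u) (g)) (k (g))) = q(0, 4) = 1
  u = 0
  m = 2
  g = 1
  (f (u) (m) (g)) = f(0, 2, 1) = 3
  (k (f (u) (m) (g))) = k(3,) = 0
  g = 1
  (r (g)) = r(1,) = 2
  u = 0
  m = 2
  g = 1
  (f (u) (m) (g)) = f(0, 2, 1) = 3
  (h (r (g)) (f (u) (m) (g))) = h(2, 3) = 1
  (f (q (h (u) (g)) (k (g))) (k (f (u) (m) (g))) (h (r (g)) (f (u) (m) (g)))) = f(1, 0, 1) = 3
  (k (f (q (h (u) (g)) (k (g))) (k (f (u) (m) (g))) (h (r (g)) (f (u) (m) (g))))) = k(3,) = 0
  (q (h (p (q (h (u) (g)) (k (g)))) (f (r (f (u) (m) (g))) (k (f (u) (m) (g))) (h (p (u)) (f (u) (m) (g))))) (k (f (q (h (u) (g)) (k (g))) (k (f (u) (m) (g))) (h (r (g)) (f (u) (m) (g)))))) = q(0, 0) = 3


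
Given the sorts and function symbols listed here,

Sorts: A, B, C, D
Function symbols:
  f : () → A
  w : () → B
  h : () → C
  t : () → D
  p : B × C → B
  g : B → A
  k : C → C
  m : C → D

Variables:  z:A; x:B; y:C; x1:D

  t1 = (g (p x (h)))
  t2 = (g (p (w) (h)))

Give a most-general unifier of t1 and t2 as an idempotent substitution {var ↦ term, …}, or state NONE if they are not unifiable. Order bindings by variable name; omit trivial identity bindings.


{x ↦ (w)}


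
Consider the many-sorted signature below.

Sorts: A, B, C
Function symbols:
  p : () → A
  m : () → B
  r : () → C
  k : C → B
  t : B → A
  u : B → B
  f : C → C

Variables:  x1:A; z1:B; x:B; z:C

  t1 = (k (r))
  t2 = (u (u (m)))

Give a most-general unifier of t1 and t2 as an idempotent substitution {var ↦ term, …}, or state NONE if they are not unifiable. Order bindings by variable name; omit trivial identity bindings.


NONE (not unifiable)

head clash or occurs-check failure — not unifiable


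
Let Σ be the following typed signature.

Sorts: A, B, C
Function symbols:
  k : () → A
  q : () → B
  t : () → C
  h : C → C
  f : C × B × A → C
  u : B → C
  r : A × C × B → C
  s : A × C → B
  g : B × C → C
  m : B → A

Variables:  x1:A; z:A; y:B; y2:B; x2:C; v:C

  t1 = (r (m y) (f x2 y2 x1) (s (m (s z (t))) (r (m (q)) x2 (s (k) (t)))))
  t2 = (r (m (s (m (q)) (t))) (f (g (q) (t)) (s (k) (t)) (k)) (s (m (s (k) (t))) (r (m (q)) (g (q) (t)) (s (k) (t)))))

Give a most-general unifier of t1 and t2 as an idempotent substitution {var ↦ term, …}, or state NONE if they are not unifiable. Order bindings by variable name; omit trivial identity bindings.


{x1 ↦ (k), x2 ↦ (g (q) (t)), y ↦ (s (m (q)) (t)), y2 ↦ (s (k) (t)), z ↦ (k)}


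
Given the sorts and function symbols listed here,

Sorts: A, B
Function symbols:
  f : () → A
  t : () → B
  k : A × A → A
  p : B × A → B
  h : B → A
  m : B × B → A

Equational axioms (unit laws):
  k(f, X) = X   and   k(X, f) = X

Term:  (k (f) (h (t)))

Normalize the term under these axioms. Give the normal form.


1. (k (f) (h (t)))  →  (h (t))

normal form = (h (t))


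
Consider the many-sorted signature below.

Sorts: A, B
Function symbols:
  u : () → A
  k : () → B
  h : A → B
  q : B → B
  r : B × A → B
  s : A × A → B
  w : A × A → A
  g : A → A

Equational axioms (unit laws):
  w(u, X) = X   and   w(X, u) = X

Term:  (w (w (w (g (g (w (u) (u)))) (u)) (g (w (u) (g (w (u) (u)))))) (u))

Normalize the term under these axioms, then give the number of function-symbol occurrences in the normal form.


1. (w (w (w (g (g (w (u) (u)))) (u)) (g (w (u) (g (w (u) (u)))))) (u))  →  (w (w (g (g (w (u) (u)))) (u)) (g (w (u) (g (w (u) (u))))))
2. (w (w (g (g (w (u) (u)))) (u)) (g (w (u) (g (w (u) (u))))))  →  (w (g (g (w (u) (u)))) (g (w (u) (g (w (u) (u))))))
3. (w (g (g (w (u) (u)))) (g (w (u) (g (w (u) (u))))))  →  (w (g (g (u))) (g (w (u) (g (w (u) (u))))))
4. (w (g (g (u))) (g (w (u) (g (w (u) (u))))))  →  (w (g (g (u))) (g (g (w (u) (u)))))
5. (w (g (g (u))) (g (g (w (u) (u)))))  →  (w (g (g (u))) (g (g (u))))
normal form: (w (g (g (u))) (g (g (u))))

size = 7


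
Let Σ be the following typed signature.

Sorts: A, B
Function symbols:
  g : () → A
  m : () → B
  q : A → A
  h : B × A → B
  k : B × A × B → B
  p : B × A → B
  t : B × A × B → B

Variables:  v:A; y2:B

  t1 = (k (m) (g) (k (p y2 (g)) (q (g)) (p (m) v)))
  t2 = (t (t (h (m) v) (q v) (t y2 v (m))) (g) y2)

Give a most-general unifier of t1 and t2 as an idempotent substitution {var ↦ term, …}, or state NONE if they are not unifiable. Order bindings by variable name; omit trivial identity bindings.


head clash or occurs-check failure — not unifiable

NONE (not unifiable)


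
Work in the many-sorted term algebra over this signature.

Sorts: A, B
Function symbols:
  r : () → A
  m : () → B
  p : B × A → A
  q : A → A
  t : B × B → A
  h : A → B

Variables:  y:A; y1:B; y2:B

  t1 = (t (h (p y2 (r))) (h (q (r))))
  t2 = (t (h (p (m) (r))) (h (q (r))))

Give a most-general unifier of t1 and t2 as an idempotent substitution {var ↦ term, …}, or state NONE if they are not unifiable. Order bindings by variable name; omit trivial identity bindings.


{y2 ↦ (m)}


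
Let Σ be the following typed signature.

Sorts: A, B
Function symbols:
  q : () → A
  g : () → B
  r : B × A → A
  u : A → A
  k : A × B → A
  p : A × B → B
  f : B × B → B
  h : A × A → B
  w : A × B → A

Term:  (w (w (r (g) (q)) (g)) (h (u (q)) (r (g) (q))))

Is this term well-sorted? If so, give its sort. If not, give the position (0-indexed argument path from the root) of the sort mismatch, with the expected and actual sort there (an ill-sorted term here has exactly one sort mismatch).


      (g) : B
      (q) : A
    (r (g) (q)) : A
    (g) : B
  (w (r (g) (q)) (g)) : A
      (q) : A
    (u (q)) : A
      (g) : B
      (q) : A
    (r (g) (q)) : A
  (h (u (q)) (r (g) (q))) : B
(w (w (r (g) (q)) (g)) (h (u (q)) (r (g) (q)))) : A

well-sorted; sort = A


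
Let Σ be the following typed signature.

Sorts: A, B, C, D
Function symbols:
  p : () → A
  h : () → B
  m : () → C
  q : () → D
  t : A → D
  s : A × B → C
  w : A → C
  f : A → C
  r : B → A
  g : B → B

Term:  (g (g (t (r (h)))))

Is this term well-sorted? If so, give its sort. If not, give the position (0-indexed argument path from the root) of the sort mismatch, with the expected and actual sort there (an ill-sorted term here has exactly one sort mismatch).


        (h) : B
      (r (h)) : A
    (t (r (h))) : D
  (g (t (r (h)))) : ✗ arg 0 at [0, 0] has sort D, expected B

ill-sorted at position [0, 0]: expected B, got D


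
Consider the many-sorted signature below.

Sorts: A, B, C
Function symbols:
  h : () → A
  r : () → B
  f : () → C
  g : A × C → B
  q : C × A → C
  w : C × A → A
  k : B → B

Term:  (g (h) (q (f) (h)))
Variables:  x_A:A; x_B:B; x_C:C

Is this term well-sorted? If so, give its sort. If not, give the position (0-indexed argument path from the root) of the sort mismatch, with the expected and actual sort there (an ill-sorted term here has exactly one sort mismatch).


  (h) : A
    (f) : C
    (h) : A
  (q (f) (h)) : C
(g (h) (q (f) (h))) : B

well-sorted; sort = B


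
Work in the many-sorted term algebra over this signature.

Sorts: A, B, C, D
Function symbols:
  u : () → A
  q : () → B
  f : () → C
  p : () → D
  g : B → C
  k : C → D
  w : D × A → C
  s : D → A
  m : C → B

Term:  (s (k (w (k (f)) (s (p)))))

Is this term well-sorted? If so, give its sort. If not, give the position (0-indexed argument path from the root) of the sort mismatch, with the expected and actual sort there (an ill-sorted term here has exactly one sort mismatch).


well-sorted; sort = A

        (f) : C
      (k (f)) : D
        (p) : D
      (s (p)) : A
    (w (k (f)) (s (p))) : C
  (k (w (k (f)) (s (p)))) : D
(s (k (w (k (f)) (s (p))))) : A


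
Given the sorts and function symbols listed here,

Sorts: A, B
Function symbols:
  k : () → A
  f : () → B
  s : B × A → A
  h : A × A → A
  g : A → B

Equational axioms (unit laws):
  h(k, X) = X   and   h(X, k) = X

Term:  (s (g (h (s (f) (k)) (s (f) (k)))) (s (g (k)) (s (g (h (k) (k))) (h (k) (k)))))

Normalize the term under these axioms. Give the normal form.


normal form = (s (g (h (s (f) (k)) (s (f) (k)))) (s (g (k)) (s (g (k)) (k))))

1. (s (g (h (s (f) (k)) (s (f) (k)))) (s (g (k)) (s (g (h (k) (k))) (h (k) (k)))))  →  (s (g (h (s (f) (k)) (s (f) (k)))) (s (g (k)) (s (g (k)) (h (k) (k)))))
2. (s (g (h (s (f) (k)) (s (f) (k)))) (s (g (k)) (s (g (k)) (h (k) (k)))))  →  (s (g (h (s (f) (k)) (s (f) (k)))) (s (g (k)) (s (g (k)) (k))))


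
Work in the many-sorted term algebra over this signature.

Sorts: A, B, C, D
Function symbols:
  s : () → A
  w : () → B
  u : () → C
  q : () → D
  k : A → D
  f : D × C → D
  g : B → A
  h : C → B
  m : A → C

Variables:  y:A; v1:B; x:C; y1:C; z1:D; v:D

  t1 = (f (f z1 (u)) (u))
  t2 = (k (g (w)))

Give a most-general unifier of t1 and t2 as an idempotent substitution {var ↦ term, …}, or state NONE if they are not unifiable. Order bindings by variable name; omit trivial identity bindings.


NONE (not unifiable)

head clash or occurs-check failure — not unifiable


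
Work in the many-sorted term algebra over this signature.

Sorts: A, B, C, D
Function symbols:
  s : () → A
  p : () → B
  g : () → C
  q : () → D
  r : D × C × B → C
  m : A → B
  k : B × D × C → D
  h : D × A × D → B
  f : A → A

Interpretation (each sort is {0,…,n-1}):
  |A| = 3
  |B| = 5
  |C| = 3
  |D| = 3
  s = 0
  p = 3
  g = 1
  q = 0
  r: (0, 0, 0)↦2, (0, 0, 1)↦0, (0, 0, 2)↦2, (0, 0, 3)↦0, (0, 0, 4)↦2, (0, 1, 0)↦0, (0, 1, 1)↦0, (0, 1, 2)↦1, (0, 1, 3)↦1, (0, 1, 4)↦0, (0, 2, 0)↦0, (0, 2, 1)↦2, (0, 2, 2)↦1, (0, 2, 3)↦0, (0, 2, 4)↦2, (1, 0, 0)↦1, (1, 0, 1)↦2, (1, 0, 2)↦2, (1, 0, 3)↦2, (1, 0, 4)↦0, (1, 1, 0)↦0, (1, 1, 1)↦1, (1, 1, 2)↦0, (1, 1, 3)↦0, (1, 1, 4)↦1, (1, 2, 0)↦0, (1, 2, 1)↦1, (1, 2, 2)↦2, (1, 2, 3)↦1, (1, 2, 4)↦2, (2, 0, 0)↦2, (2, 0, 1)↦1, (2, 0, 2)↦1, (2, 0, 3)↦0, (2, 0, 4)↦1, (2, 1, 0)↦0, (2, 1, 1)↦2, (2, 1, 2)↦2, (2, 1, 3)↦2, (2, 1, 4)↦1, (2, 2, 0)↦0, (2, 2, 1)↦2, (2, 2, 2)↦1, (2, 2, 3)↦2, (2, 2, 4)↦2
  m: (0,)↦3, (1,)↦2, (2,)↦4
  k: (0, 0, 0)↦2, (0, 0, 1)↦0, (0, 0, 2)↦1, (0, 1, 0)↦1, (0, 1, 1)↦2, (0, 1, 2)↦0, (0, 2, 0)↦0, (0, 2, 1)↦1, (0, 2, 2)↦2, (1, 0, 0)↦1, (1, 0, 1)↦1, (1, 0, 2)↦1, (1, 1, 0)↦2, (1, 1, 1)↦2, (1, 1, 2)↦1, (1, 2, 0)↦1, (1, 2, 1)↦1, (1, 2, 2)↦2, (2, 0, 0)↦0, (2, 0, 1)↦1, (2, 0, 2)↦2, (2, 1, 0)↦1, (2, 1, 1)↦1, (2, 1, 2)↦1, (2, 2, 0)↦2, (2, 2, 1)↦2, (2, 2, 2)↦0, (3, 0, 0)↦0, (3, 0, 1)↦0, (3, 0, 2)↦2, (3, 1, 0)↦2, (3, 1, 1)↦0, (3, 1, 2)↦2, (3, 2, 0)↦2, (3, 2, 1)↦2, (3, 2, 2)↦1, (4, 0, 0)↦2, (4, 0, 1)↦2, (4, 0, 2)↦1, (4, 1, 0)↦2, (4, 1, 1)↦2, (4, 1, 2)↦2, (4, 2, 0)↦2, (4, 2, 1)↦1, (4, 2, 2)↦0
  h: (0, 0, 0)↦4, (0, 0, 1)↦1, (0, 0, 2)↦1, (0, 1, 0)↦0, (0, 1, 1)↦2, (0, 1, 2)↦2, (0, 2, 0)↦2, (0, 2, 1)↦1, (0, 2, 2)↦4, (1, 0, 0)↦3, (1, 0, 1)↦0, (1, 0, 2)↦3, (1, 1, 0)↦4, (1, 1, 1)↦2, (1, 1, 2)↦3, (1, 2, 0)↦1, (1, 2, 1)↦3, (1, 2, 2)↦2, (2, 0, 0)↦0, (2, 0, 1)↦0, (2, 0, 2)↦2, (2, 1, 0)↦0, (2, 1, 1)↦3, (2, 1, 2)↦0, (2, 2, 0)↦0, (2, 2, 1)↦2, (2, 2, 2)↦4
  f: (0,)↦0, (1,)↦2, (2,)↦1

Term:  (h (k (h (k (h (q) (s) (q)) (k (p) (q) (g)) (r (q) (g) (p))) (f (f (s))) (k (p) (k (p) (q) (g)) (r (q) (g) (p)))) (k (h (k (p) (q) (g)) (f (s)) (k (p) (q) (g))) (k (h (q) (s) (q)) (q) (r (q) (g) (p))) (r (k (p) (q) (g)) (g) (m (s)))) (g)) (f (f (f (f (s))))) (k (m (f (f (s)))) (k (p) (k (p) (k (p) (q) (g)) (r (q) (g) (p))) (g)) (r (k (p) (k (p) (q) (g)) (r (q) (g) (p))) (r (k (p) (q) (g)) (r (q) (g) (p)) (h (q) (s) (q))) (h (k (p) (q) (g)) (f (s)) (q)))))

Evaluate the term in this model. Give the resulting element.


value = 2

  q = 0
  s = 0
  q = 0
  (h (q) (s) (q)) = h(0, 0, 0) = 4
  p = 3
  q = 0
  g = 1
  (k (p) (q) (g)) = k(3, 0, 1) = 0
  q = 0
  g = 1
  p = 3
  (r (q) (g) (p)) = r(0, 1, 3) = 1
  (k (h (q) (s) (q)) (k (p) (q) (g)) (r (q) (g) (p))) = k(4, 0, 1) = 2
  s = 0
  (f (s)) = f(0,) = 0
  (f (f (s))) = f(0,) = 0
  p = 3
  p = 3
  q = 0
  g = 1
  (k (p) (q) (g)) = k(3, 0, 1) = 0
  q = 0
  g = 1
  p = 3
  (r (q) (g) (p)) = r(0, 1, 3) = 1
  (k (p) (k (p) (q) (g)) (r (q) (g) (p))) = k(3, 0, 1) = 0
  (h (k (h (q) (s) (q)) (k (p) (q) (g)) (r (q) (g) (p))) (f (f (s))) (k (p) (k (p) (q) (g)) (r (q) (g) (p)))) = h(2, 0, 0) = 0
  p = 3
  q = 0
  g = 1
  (k (p) (q) (g)) = k(3, 0, 1) = 0
  s = 0
  (f (s)) = f(0,) = 0
  p = 3
  q = 0
  g = 1
  (k (p) (q) (g)) = k(3, 0, 1) = 0
  (h (k (p) (q) (g)) (f (s)) (k (p) (q) (g))) = h(0, 0, 0) = 4
  q = 0
  s = 0
  q = 0
  (h (q) (s) (q)) = h(0, 0, 0) = 4
  q = 0
  q = 0
  g = 1
  p = 3
  (r (q) (g) (p)) = r(0, 1, 3) = 1
  (k (h (q) (s) (q)) (q) (r (q) (g) (p))) = k(4, 0, 1) = 2
  p = 3
  q = 0
  g = 1
  (k (p) (q) (g)) = k(3, 0, 1) = 0
  g = 1
  s = 0
  (m (s)) = m(0,) = 3
  (r (k (p) (q) (g)) (g) (m (s))) = r(0, 1, 3) = 1
  (k (h (k (p) (q) (g)) (f (s)) (k (p) (q) (g))) (k (h (q) (s) (q)) (q) (r (q) (g) (p))) (r (k (p) (q) (g)) (g) (m (s)))) = k(4, 2, 1) = 1
  g = 1
  (k (h (k (h (q) (s) (q)) (k (p) (q) (g)) (r (q) (g) (p))) (f (f (s))) (k (p) (k (p) (q) (g)) (r (q) (g) (p)))) (k (h (k (p) (q) (g)) (f (s)) (k (p) (q) (g))) (k (h (q) (s) (q)) (q) (r (q) (g) (p))) (r (k (p) (q) (g)) (g) (m (s)))) (g)) = k(0, 1, 1) = 2
  s = 0
  (f (s)) = f(0,) = 0
  (f (f (s))) = f(0,) = 0
  (f (f (f (s)))) = f(0,) = 0
  (f (f (f (f (s))))) = f(0,) = 0
  s = 0
  (f (s)) = f(0,) = 0
  (f (f (s))) = f(0,) = 0
  (m (f (f (s)))) = m(0,) = 3
  p = 3
  p = 3
  p = 3
  q = 0
  g = 1
  (k (p) (q) (g)) = k(3, 0, 1) = 0
  q = 0
  g = 1
  p = 3
  (r (q) (g) (p)) = r(0, 1, 3) = 1
  (k (p) (k (p) (q) (g)) (r (q) (g) (p))) = k(3, 0, 1) = 0
  g = 1
  (k (p) (k (p) (k (p) (q) (g)) (r (q) (g) (p))) (g)) = k(3, 0, 1) = 0
  p = 3
  p = 3
  q = 0
  g = 1
  (k (p) (q) (g)) = k(3, 0, 1) = 0
  q = 0
  g = 1
  p = 3
  (r (q) (g) (p)) = r(0, 1, 3) = 1
  (k (p) (k (p) (q) (g)) (r (q) (g) (p))) = k(3, 0, 1) = 0
  p = 3
  q = 0
  g = 1
  (k (p) (q) (g)) = k(3, 0, 1) = 0
  q = 0
  g = 1
  p = 3
  (r (q) (g) (p)) = r(0, 1, 3) = 1
  q = 0
  s = 0
  q = 0
  (h (q) (s) (q)) = h(0, 0, 0) = 4
  (r (k (p) (q) (g)) (r (q) (g) (p)) (h (q) (s) (q))) = r(0, 1, 4) = 0
  p = 3
  q = 0
  g = 1
  (k (p) (q) (g)) = k(3, 0, 1) = 0
  s = 0
  (f (s)) = f(0,) = 0
  q = 0
  (h (k (p) (q) (g)) (f (s)) (q)) = h(0, 0, 0) = 4
  (r (k (p) (k (p) (q) (g)) (r (q) (g) (p))) (r (k (p) (q) (g)) (r (q) (g) (p)) (h (q) (s) (q))) (h (k (p) (q) (g)) (f (s)) (q))) = r(0, 0, 4) = 2
  (k (m (f (f (s)))) (k (p) (k (p) (k (p) (q) (g)) (r (q) (g) (p))) (g)) (r (k (p) (k (p) (q) (g)) (r (q) (g) (p))) (r (k (p) (q) (g)) (r (q) (g) (p)) (h (q) (s) (q))) (h (k (p) (q) (g)) (f (s)) (q)))) = k(3, 0, 2) = 2
  (h (k (h (k (h (q) (s) (q)) (k (p) (q) (g)) (r (q) (g) (p))) (f (f (s))) (k (p) (k (p) (q) (g)) (r (q) (g) (p)))) (k (h (k (p) (q) (g)) (f (s)) (k (p) (q) (g))) (k (h (q) (s) (q)) (q) (r (q) (g) (p))) (r (k (p) (q) (g)) (g) (m (s)))) (g)) (f (f (f (f (s))))) (k (m (f (f (s)))) (k (p) (k (p) (k (p) (q) (g)) (r (q) (g) (p))) (g)) (r (k (p) (k (p) (q) (g)) (r (q) (g) (p))) (r (k (p) (q) (g)) (r (q) (g) (p)) (h (q) (s) (q))) (h (k (p) (q) (g)) (f (s)) (q))))) = h(2, 0, 2) = 2


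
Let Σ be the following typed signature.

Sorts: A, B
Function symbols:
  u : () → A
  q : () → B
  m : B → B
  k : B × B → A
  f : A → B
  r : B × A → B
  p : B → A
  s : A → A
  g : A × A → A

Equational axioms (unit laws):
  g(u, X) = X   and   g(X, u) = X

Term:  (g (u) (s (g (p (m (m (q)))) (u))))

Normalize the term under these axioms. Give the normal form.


normal form = (s (p (m (m (q)))))

1. (g (u) (s (g (p (m (m (q)))) (u))))  →  (s (g (p (m (m (q)))) (u)))
2. (s (g (p (m (m (q)))) (u)))  →  (s (p (m (m (q)))))


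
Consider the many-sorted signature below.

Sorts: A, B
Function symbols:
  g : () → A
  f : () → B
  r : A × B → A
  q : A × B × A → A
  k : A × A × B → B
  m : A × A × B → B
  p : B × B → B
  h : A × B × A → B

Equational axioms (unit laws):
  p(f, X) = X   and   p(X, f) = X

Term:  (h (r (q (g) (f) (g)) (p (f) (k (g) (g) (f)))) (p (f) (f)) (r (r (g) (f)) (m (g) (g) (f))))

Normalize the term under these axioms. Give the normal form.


1. (h (r (q (g) (f) (g)) (p (f) (k (g) (g) (f)))) (p (f) (f)) (r (r (g) (f)) (m (g) (g) (f))))  →  (h (r (q (g) (f) (g)) (k (g) (g) (f))) (p (f) (f)) (r (r (g) (f)) (m (g) (g) (f))))
2. (h (r (q (g) (f) (g)) (k (g) (g) (f))) (p (f) (f)) (r (r (g) (f)) (m (g) (g) (f))))  →  (h (r (q (g) (f) (g)) (k (g) (g) (f))) (f) (r (r (g) (f)) (m (g) (g) (f))))

normal form = (h (r (q (g) (f) (g)) (k (g) (g) (f))) (f) (r (r (g) (f)) (m (g) (g) (f))))


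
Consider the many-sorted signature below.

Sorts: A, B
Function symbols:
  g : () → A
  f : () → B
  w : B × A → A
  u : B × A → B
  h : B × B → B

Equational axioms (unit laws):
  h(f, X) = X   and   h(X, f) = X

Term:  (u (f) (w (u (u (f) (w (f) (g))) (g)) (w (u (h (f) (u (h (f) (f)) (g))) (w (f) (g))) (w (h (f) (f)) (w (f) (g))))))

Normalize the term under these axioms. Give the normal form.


normal form = (u (f) (w (u (u (f) (w (f) (g))) (g)) (w (u (u (f) (g)) (w (f) (g))) (w (f) (w (f) (g))))))

1. (u (f) (w (u (u (f) (w (f) (g))) (g)) (w (u (h (f) (u (h (f) (f)) (g))) (w (f) (g))) (w (h (f) (f)) (w (f) (g))))))  →  (u (f) (w (u (u (f) (w (f) (g))) (g)) (w (u (u (h (f) (f)) (g)) (w (f) (g))) (w (h (f) (f)) (w (f) (g))))))
2. (u (f) (w (u (u (f) (w (f) (g))) (g)) (w (u (u (h (f) (f)) (g)) (w (f) (g))) (w (h (f) (f)) (w (f) (g))))))  →  (u (f) (w (u (u (f) (w (f) (g))) (g)) (w (u (u (f) (g)) (w (f) (g))) (w (h (f) (f)) (w (f) (g))))))
3. (u (f) (w (u (u (f) (w (f) (g))) (g)) (w (u (u (f) (g)) (w (f) (g))) (w (h (f) (f)) (w (f) (g))))))  →  (u (f) (w (u (u (f) (w (f) (g))) (g)) (w (u (u (f) (g)) (w (f) (g))) (w (f) (w (f) (g))))))


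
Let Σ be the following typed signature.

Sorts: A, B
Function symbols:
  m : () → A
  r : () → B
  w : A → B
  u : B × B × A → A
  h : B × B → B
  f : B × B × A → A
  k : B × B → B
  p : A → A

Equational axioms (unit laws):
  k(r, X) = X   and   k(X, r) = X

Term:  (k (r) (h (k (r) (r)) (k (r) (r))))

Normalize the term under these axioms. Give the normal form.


normal form = (h (r) (r))

1. (k (r) (h (k (r) (r)) (k (r) (r))))  →  (h (k (r) (r)) (k (r) (r)))
2. (h (k (r) (r)) (k (r) (r)))  →  (h (r) (k (r) (r)))
3. (h (r) (k (r) (r)))  →  (h (r) (r))


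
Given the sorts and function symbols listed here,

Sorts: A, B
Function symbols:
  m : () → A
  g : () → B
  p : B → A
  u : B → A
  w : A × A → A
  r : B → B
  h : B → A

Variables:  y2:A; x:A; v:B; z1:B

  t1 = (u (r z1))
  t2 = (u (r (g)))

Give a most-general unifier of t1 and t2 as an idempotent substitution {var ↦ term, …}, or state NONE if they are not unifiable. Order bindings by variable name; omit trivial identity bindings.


{z1 ↦ (g)}


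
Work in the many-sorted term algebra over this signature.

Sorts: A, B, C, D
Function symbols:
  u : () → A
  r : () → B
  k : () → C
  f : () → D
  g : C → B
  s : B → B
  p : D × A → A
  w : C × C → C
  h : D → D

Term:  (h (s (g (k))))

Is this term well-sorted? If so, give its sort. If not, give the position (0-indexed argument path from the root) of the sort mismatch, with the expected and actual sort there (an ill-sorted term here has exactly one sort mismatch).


      (k) : C
    (g (k)) : B
  (s (g (k))) : B
(h (s (g (k)))) : ✗ arg 0 at [0] has sort B, expected D

ill-sorted at position [0]: expected D, got B


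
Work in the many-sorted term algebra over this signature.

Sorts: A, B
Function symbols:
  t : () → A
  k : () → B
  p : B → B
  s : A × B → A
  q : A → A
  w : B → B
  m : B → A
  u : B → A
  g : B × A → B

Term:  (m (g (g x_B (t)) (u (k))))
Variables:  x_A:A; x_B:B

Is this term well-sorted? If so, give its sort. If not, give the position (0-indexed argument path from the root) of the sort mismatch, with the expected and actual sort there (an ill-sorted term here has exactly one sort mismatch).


well-sorted; sort = A

      x_B : B
      (t) : A
    (g x_B (t)) : B
      (k) : B
    (u (k)) : A
  (g (g x_B (t)) (u (k))) : B
(m (g (g x_B (t)) (u (k)))) : A


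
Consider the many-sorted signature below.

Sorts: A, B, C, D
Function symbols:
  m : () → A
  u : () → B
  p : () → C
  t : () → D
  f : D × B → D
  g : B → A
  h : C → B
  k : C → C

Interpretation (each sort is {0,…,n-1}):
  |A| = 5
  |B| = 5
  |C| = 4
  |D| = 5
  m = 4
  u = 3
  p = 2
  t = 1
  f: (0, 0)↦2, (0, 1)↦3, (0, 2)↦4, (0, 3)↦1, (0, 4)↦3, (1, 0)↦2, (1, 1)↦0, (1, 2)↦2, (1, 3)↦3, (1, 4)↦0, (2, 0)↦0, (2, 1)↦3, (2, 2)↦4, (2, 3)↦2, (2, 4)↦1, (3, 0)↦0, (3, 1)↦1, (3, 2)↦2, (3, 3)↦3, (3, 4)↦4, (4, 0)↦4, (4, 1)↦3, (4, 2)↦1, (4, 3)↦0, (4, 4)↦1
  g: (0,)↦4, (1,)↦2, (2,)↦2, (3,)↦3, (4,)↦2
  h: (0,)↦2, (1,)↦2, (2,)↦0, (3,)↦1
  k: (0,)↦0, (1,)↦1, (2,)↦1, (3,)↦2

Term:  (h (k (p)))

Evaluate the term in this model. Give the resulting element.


value = 2

  p = 2
  (k (p)) = k(2,) = 1
  (h (k (p))) = h(1,) = 2


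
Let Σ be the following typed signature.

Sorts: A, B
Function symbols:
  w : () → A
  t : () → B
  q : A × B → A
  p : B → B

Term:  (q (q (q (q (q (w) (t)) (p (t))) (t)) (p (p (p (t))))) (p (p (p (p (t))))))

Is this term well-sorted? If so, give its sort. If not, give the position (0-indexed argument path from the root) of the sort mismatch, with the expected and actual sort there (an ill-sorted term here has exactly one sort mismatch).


          (w) : A
          (t) : B
        (q (w) (t)) : A
          (t) : B
        (p (t)) : B
      (q (q (w) (t)) (p (t))) : A
      (t) : B
    (q (q (q (w) (t)) (p (t))) (t)) : A
          (t) : B
        (p (t)) : B
      (p (p (t))) : B
    (p (p (p (t)))) : B
  (q (q (q (q (w) (t)) (p (t))) (t)) (p (p (p (t))))) : A
          (t) : B
        (p (t)) : B
      (p (p (t))) : B
    (p (p (p (t)))) : B
  (p (p (p (p (t))))) : B
(q (q (q (q (q (w) (t)) (p (t))) (t)) (p (p (p (t))))) (p (p (p (p (t)))))) : A

well-sorted; sort = A


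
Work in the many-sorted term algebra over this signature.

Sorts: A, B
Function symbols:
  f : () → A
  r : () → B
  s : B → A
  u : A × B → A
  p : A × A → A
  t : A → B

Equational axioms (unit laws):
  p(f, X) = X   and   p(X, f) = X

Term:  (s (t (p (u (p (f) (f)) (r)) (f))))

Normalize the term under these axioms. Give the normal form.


normal form = (s (t (u (f) (r))))

1. (s (t (p (u (p (f) (f)) (r)) (f))))  →  (s (t (u (p (f) (f)) (r))))
2. (s (t (u (p (f) (f)) (r))))  →  (s (t (u (f) (r))))


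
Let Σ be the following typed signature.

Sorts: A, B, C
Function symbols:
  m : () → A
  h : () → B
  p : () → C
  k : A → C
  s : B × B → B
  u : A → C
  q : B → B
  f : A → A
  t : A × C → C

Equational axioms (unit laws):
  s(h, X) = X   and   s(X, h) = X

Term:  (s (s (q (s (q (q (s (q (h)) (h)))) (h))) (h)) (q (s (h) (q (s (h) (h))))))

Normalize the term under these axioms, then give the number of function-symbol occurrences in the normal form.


1. (s (s (q (s (q (q (s (q (h)) (h)))) (h))) (h)) (q (s (h) (q (s (h) (h))))))  →  (s (q (s (q (q (s (q (h)) (h)))) (h))) (q (s (h) (q (s (h) (h))))))
2. (s (q (s (q (q (s (q (h)) (h)))) (h))) (q (s (h) (q (s (h) (h))))))  →  (s (q (q (q (s (q (h)) (h))))) (q (s (h) (q (s (h) (h))))))
3. (s (q (q (q (s (q (h)) (h))))) (q (s (h) (q (s (h) (h))))))  →  (s (q (q (q (q (h))))) (q (s (h) (q (s (h) (h))))))
4. (s (q (q (q (q (h))))) (q (s (h) (q (s (h) (h))))))  →  (s (q (q (q (q (h))))) (q (q (s (h) (h)))))
5. (s (q (q (q (q (h))))) (q (q (s (h) (h)))))  →  (s (q (q (q (q (h))))) (q (q (h))))
normal form: (s (q (q (q (q (h))))) (q (q (h))))

size = 9


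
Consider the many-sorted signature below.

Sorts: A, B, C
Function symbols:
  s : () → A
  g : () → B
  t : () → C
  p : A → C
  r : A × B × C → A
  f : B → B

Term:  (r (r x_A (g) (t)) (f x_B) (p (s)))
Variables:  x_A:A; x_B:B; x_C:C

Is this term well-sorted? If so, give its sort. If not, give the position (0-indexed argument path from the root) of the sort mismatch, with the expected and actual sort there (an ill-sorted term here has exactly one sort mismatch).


    x_A : A
    (g) : B
    (t) : C
  (r x_A (g) (t)) : A
    x_B : B
  (f x_B) : B
    (s) : A
  (p (s)) : C
(r (r x_A (g) (t)) (f x_B) (p (s))) : A

well-sorted; sort = A


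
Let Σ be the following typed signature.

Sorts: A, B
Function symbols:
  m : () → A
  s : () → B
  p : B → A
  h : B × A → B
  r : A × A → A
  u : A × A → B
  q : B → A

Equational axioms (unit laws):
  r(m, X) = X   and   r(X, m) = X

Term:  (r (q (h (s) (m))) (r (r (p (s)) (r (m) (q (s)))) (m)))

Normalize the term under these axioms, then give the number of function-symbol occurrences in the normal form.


1. (r (q (h (s) (m))) (r (r (p (s)) (r (m) (q (s)))) (m)))  →  (r (q (h (s) (m))) (r (p (s)) (r (m) (q (s)))))
2. (r (q (h (s) (m))) (r (p (s)) (r (m) (q (s)))))  →  (r (q (h (s) (m))) (r (p (s)) (q (s))))
normal form: (r (q (h (s) (m))) (r (p (s)) (q (s))))

size = 10


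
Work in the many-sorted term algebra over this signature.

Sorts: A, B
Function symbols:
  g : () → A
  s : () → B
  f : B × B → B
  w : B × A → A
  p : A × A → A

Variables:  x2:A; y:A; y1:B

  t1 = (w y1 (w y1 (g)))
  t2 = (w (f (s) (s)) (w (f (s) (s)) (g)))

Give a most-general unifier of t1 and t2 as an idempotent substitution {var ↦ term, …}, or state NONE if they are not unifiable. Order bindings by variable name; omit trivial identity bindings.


{y1 ↦ (f (s) (s))}


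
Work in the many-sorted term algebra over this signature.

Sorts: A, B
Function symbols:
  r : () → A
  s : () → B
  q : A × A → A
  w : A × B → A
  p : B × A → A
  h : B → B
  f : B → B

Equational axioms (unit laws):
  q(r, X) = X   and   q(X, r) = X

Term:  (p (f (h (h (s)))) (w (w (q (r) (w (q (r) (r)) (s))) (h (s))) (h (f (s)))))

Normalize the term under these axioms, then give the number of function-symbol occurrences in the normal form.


size = 15

1. (p (f (h (h (s)))) (w (w (q (r) (w (q (r) (r)) (s))) (h (s))) (h (f (s)))))  →  (p (f (h (h (s)))) (w (w (w (q (r) (r)) (s)) (h (s))) (h (f (s)))))
2. (p (f (h (h (s)))) (w (w (w (q (r) (r)) (s)) (h (s))) (h (f (s)))))  →  (p (f (h (h (s)))) (w (w (w (r) (s)) (h (s))) (h (f (s)))))
normal form: (p (f (h (h (s)))) (w (w (w (r) (s)) (h (s))) (h (f (s)))))


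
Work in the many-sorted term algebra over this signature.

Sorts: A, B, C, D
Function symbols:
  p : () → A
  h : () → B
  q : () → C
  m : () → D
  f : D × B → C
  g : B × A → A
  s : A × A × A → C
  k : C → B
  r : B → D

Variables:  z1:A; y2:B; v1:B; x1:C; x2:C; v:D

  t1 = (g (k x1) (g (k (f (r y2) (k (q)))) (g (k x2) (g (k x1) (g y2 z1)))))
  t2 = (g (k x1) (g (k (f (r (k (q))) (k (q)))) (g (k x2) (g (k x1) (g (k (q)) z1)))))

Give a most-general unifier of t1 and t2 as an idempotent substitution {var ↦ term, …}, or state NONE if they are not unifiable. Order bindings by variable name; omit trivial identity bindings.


{y2 ↦ (k (q))}


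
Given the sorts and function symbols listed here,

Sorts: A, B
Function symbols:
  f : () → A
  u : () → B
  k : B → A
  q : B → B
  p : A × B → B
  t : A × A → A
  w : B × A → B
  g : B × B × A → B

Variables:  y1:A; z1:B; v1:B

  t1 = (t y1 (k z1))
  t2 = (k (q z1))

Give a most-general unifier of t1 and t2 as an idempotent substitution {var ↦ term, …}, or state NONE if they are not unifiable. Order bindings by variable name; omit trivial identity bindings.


head clash or occurs-check failure — not unifiable

NONE (not unifiable)


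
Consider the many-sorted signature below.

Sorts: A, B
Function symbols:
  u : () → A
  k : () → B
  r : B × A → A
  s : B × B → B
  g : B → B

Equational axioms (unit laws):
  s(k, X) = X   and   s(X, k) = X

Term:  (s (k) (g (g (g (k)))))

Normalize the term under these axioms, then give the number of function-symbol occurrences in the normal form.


1. (s (k) (g (g (g (k)))))  →  (g (g (g (k))))
normal form: (g (g (g (k))))

size = 4


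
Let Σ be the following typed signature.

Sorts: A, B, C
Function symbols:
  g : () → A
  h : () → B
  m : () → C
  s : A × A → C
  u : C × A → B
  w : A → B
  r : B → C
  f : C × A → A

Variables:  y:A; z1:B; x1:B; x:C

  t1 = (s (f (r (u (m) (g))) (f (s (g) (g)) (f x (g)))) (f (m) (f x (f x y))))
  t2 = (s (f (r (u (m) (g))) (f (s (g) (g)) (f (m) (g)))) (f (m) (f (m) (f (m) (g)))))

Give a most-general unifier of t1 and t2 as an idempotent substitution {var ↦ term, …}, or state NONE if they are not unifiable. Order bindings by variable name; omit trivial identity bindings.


{x ↦ (m), y ↦ (g)}


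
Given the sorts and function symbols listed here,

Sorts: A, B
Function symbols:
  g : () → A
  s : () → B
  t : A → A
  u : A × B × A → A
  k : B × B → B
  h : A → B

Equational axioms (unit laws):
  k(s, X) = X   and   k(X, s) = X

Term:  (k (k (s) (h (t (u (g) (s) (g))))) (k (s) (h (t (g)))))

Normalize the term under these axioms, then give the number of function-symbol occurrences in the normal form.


1. (k (k (s) (h (t (u (g) (s) (g))))) (k (s) (h (t (g)))))  →  (k (h (t (u (g) (s) (g)))) (k (s) (h (t (g)))))
2. (k (h (t (u (g) (s) (g)))) (k (s) (h (t (g)))))  →  (k (h (t (u (g) (s) (g)))) (h (t (g))))
normal form: (k (h (t (u (g) (s) (g)))) (h (t (g))))

size = 10


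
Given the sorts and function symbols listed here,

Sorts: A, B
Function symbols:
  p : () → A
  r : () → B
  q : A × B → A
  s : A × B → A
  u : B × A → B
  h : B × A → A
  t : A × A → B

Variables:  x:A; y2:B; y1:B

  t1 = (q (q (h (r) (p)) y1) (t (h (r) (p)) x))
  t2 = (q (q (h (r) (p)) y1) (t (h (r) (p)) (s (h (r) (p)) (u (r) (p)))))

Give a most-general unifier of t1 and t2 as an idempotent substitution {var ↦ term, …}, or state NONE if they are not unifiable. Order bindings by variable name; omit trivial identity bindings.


{x ↦ (s (h (r) (p)) (u (r) (p)))}


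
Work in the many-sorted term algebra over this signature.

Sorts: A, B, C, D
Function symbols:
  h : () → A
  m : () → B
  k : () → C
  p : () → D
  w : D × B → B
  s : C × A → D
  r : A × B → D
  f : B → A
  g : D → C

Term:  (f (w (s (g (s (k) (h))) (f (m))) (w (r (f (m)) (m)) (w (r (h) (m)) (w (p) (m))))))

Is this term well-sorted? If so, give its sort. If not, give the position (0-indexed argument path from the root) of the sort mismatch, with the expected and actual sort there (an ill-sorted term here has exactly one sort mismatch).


well-sorted; sort = A

          (k) : C
          (h) : A
        (s (k) (h)) : D
      (g (s (k) (h))) : C
        (m) : B
      (f (m)) : A
    (s (g (s (k) (h))) (f (m))) : D
          (m) : B
        (f (m)) : A
        (m) : B
      (r (f (m)) (m)) : D
          (h) : A
          (m) : B
        (r (h) (m)) : D
          (p) : D
          (m) : B
        (w (p) (m)) : B
      (w (r (h) (m)) (w (p) (m))) : B
    (w (r (f (m)) (m)) (w (r (h) (m)) (w (p) (m)))) : B
  (w (s (g (s (k) (h))) (f (m))) (w (r (f (m)) (m)) (w (r (h) (m)) (w (p) (m))))) : B
(f (w (s (g (s (k) (h))) (f (m))) (w (r (f (m)) (m)) (w (r (h) (m)) (w (p) (m)))))) : A


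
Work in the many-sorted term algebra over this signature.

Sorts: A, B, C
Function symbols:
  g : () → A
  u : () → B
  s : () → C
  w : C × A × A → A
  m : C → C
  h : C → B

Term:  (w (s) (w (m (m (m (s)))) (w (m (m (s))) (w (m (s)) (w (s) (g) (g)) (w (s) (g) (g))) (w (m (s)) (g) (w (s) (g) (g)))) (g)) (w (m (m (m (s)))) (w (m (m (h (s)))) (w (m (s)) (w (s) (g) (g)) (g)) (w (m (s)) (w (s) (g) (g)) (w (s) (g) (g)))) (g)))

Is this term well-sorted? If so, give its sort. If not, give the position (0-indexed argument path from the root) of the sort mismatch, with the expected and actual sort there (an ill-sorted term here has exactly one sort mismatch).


  (s) : C
          (s) : C
        (m (s)) : C
      (m (m (s))) : C
    (m (m (m (s)))) : C
          (s) : C
        (m (s)) : C
      (m (m (s))) : C
          (s) : C
        (m (s)) : C
          (s) : C
          (g) : A
          (g) : A
        (w (s) (g) (g)) : A
          (s) : C
          (g) : A
          (g) : A
        (w (s) (g) (g)) : A
      (w (m (s)) (w (s) (g) (g)) (w (s) (g) (g))) : A
          (s) : C
        (m (s)) : C
        (g) : A
          (s) : C
          (g) : A
          (g) : A
        (w (s) (g) (g)) : A
      (w (m (s)) (g) (w (s) (g) (g))) : A
    (w (m (m (s))) (w (m (s)) (w (s) (g) (g)) (w (s) (g) (g))) (w (m (s)) (g) (w (s) (g) (g)))) : A
    (g) : A
  (w (m (m (m (s)))) (w (m (m (s))) (w (m (s)) (w (s) (g) (g)) (w (s) (g) (g))) (w (m (s)) (g) (w (s) (g) (g)))) (g)) : A
          (s) : C
        (m (s)) : C
      (m (m (s))) : C
    (m (m (m (s)))) : C
            (s) : C
          (h (s)) : B
        (m (h (s))) : ✗ arg 0 at [2, 1, 0, 0, 0] has sort B, expected C
          (s) : C
        (m (s)) : C
          (s) : C
          (g) : A
          (g) : A
        (w (s) (g) (g)) : A
        (g) : A
      (w (m (s)) (w (s) (g) (g)) (g)) : A
          (s) : C
        (m (s)) : C
          (s) : C
          (g) : A
          (g) : A
        (w (s) (g) (g)) : A
          (s) : C
          (g) : A
          (g) : A
        (w (s) (g) (g)) : A
      (w (m (s)) (w (s) (g) (g)) (w (s) (g) (g))) : A
    (g) : A

ill-sorted at position [2, 1, 0, 0, 0]: expected C, got B
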